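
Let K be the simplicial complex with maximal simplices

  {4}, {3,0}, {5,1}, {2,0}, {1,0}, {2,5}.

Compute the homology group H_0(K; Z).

H_0 ≅ Z^2.

Take the total order 0 < 1 < 2 < 3 < 4 < 5 on the vertex set. Then K (dimension 1) consists of the simplices:

  0-simplices (6): [0], [1], [2], [3], [4], [5]
  1-simplices (5): [0,1], [0,2], [0,3], [1,5], [2,5]

Hence C_0 ≅ Z^6, C_1 ≅ Z^5.

The boundary map ∂_1: C_1 → C_0 sends each edge [p,q] (with p < q) to q − p. For instance
  ∂[0,2] = [2] − [0].
As a 6×5 matrix over Z this has rank 4, with invariant factors (1,1,1,1).

Now H_k = ker ∂_k / im ∂_{k+1}, so:

  H_0: rank C_0 − rank ∂_1 = 6 − 4 = 2, and the invariant factors of ∂_1 are all 1, so H_0 = Z^2.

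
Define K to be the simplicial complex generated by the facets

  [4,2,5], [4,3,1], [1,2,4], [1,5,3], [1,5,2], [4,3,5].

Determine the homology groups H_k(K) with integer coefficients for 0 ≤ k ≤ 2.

H_0 = Z,  H_1 = 0,  H_2 = Z.

We work with the vertex ordering 1 < 2 < 3 < 4 < 5. The simplices of K, each written with vertices in increasing order, are:

  0-simplices (5): [1], [2], [3], [4], [5]
  1-simplices (9): [1,2], [1,3], [1,4], [1,5], [2,4], [2,5], [3,4], [3,5], [4,5]
  2-simplices (6): [1,2,4], [1,2,5], [1,3,4], [1,3,5], [2,4,5], [3,4,5]

giving chain groups C_0 ≅ Z^5, C_1 ≅ Z^9, C_2 ≅ Z^6.

Boundary ∂_1: C_1 → C_0 maps an edge to its endpoints' difference, ∂[p,q] = q − p. For instance
  ∂[3,4] = [4] − [3].
As a 5×9 matrix over Z this has rank 4, with invariant factors (1,1,1,1).

The boundary map ∂_2: C_2 → C_1 acts by ∂[p,q,r] = [q,r] − [p,r] + [p,q]. For instance
  ∂[1,2,4] = [2,4] − [1,4] + [1,2],
  ∂[1,3,4] = [3,4] − [1,4] + [1,3].
The resulting 9×6 matrix has rank 5, and its Smith normal form has invariant factors (1,1,1,1,1).

Reading off H_k = ker ∂_k / im ∂_{k+1}:

  H_0: rank C_0 − rank ∂_1 = 5 − 4 = 1, and the invariant factors of ∂_1 are all 1, so H_0 = Z.
  H_1: rank ker ∂_1 − rank ∂_2 = (9 − 4) − 5 = 0, and the invariant factors of ∂_2 are all 1, so H_1 = 0.
  H_2: rank ker ∂_2 − rank ∂_3 = (6 − 5) − 0 = 1, and there is no ∂_3, so H_2 = Z.

As a check, the Euler characteristic is 5 − 9 + 6 = 2, which agrees with 1 − 0 + 1 = 2.
(K is a triangulation of the 2-sphere S^2.)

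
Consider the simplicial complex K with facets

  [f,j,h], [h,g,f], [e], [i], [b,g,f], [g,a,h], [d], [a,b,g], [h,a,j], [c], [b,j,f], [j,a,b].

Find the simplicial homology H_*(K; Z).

Fix the vertex order a < b < c < d < e < f < g < h < i < j and write every simplex with vertices in increasing order. Then dim K = 2 and the simplices of K are:

  0-simplices (10): a, b, c, d, e, f, g, h, i, j
  1-simplices (12): ab, ag, ah, aj, bf, bg, bj, fg, fh, fj, gh, hj
  2-simplices (8): abg, abj, agh, ahj, bfg, bfj, fgh, fhj

Hence C_0 ≅ Z^10, C_1 ≅ Z^12, C_2 ≅ Z^8.

Boundary ∂_1: C_1 → C_0 sends each edge [p,q] (with p < q) to q − p.
As a 10×12 matrix over Z this has rank 5, with invariant factors (1,1,1,1,1).

Boundary ∂_2: C_2 → C_1 maps a triangle to the signed sum of its edges. For instance
  ∂abj = bj − aj + ab,
  ∂fhj = hj − fj + fh.
As a 12×8 matrix over Z this has rank 7, with invariant factors (1,1,1,1,1,1,1).

Computing H_k = (kernel of ∂_k) / (image of ∂_{k+1}):

  H_0: rank C_0 − rank ∂_1 = 10 − 5 = 5, and the invariant factors of ∂_1 are all 1, so H_0 = Z^5.
  H_1: rank ker ∂_1 − rank ∂_2 = (12 − 5) − 7 = 0, and the invariant factors of ∂_2 are all 1, so H_1 = 0.
  H_2: rank ker ∂_2 − rank ∂_3 = (8 − 7) − 0 = 1, and there is no ∂_3, so H_2 = Z.

H_0 = Z^5,  H_1 = 0,  H_2 = Z.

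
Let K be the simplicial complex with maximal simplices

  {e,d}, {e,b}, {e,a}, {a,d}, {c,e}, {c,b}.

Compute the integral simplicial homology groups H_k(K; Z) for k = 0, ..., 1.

H_0 ≅ Z,  H_1 ≅ Z^2.

Take the total order a < b < c < d < e on the vertex set. Then K (dimension 1) consists of the simplices:

  0-simplices (5): a, b, c, d, e
  1-simplices (6): ad, ae, bc, be, ce, de

Hence C_0 ≅ Z^5, C_1 ≅ Z^6.

∂_1: C_1 → C_0 sends each edge [p,q] (with p < q) to q − p. For instance
  ∂be = e − b.
The 5×6 boundary matrix has rank 4 and Smith normal form diag(1,1,1,1).

From H_k ≅ ker(∂_k) / im(∂_{k+1}) we obtain:

  H_0: rank C_0 − rank ∂_1 = 5 − 4 = 1, and the invariant factors of ∂_1 are all 1, so H_0 ≅ Z.
  H_1: rank ker ∂_1 − rank ∂_2 = (6 − 4) − 0 = 2, and there is no ∂_2, so H_1 ≅ Z^2.

As a check, the Euler characteristic is 5 − 6 = -1, which agrees with 1 − 2 = -1.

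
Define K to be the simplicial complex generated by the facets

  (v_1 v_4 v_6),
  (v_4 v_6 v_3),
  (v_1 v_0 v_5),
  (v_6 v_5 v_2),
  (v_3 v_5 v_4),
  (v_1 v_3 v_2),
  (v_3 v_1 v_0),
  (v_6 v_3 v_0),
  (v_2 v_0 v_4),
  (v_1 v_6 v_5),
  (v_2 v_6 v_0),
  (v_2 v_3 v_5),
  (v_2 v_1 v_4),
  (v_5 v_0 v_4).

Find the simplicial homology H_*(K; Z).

H_0 = Z,  H_1 = Z^2,  H_2 = Z.

K has 7 vertices, 21 edges, 14 triangles.
rank ∂_0 = 0, rank ∂_1 = 6 ⇒ b_0 = 7 − 0 − 6 = 1; all invariant factors of ∂_1 are 1 so no torsion. So H_0 = Z.
rank ∂_1 = 6, rank ∂_2 = 13 ⇒ b_1 = 21 − 6 − 13 = 2; all invariant factors of ∂_2 are 1 so no torsion. So H_1 = Z^2.
rank ∂_2 = 13, rank ∂_3 = 0 ⇒ b_2 = 14 − 13 − 0 = 1. So H_2 = Z.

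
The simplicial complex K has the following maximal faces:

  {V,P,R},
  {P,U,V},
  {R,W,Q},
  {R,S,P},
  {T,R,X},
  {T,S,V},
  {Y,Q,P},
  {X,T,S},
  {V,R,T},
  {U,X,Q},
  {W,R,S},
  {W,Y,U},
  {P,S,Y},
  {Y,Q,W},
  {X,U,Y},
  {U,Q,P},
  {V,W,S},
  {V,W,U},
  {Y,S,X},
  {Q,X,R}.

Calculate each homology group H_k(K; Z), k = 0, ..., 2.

H_0 = Z,  H_1 = Z ⊕ Z/2,  H_2 = 0.

We work with the vertex ordering P < Q < R < S < T < U < V < W < X < Y. The simplices of K, each written with vertices in increasing order, are:

  0-simplices (10): P, Q, R, S, T, U, V, W, X, Y
  1-simplices (30): PQ, PR, PS, PU, PV, PY, QR, QU, QW, QX, QY, RS, RT, RV, RW, RX, ST, SV, SW, SX, SY, TV, TX, UV, UW, UX, UY, VW, WY, XY
  2-simplices (20): PQU, PQY, PRS, PRV, PSY, PUV, QRW, QRX, QUX, QWY, RSW, RTV, RTX, STV, STX, SVW, SXY, UVW, UWY, UXY

so the chain groups are C_0 ≅ Z^10, C_1 ≅ Z^30, C_2 ≅ Z^20.

Boundary ∂_1: C_1 → C_0 is given by ∂[p,q] = [q] − [p]. For instance
  ∂TV = V − T.
The resulting 10×30 matrix has rank 9, and its Smith normal form has invariant factors (1,1,1,1,1,1,1,1,1).

The boundary map ∂_2: C_2 → C_1 acts by ∂[p,q,r] = [q,r] − [p,r] + [p,q]. For instance
  ∂PRV = RV − PV + PR,
  ∂PRS = RS − PS + PR.
The resulting 30×20 matrix has rank 20, and its Smith normal form has invariant factors (1,1,1,1,1,1,1,1,1,1,1,1,1,1,1,1,1,1,1,2).

From H_k ≅ ker(∂_k) / im(∂_{k+1}) we obtain:

  H_0: rank C_0 − rank ∂_1 = 10 − 9 = 1, and the invariant factors of ∂_1 are all 1, so H_0 ≅ Z.
  H_1: rank ker ∂_1 − rank ∂_2 = (30 − 9) − 20 = 1, and ∂_2 has invariant factor 2 > 1, so H_1 ≅ Z ⊕ Z/2.
  H_2: rank ker ∂_2 − rank ∂_3 = (20 − 20) − 0 = 0, and there is no ∂_3, so H_2 ≅ 0.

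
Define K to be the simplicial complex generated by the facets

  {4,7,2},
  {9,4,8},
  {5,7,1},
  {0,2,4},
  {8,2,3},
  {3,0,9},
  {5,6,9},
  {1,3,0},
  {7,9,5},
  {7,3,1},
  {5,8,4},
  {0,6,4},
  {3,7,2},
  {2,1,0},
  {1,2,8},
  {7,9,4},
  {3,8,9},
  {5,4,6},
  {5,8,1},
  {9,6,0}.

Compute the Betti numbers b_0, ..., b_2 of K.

b_0 = 1, b_1 = 1, b_2 = 0.

K has 10 vertices, 30 edges, 20 triangles.
rank ∂_0 = 0, rank ∂_1 = 9 ⇒ b_0 = 10 − 0 − 9 = 1; all invariant factors of ∂_1 are 1 so no torsion. So H_0 ≅ Z.
rank ∂_1 = 9, rank ∂_2 = 20 ⇒ b_1 = 30 − 9 − 20 = 1; ∂_2 has invariant factor(s) [2] giving torsion. So H_1 ≅ Z × Z/2.
rank ∂_2 = 20, rank ∂_3 = 0 ⇒ b_2 = 20 − 20 − 0 = 0. So H_2 ≅ 0.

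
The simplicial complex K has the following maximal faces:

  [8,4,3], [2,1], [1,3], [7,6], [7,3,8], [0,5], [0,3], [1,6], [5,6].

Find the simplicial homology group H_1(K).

Fix the vertex order 0 < 1 < 2 < 3 < 4 < 5 < 6 < 7 < 8 and write every simplex with vertices in increasing order. Then dim K = 2 and the simplices of K are:

  0-simplices (9): [0], [1], [2], [3], [4], [5], [6], [7], [8]
  1-simplices (12): [0,3], [0,5], [1,2], [1,3], [1,6], [3,4], [3,7], [3,8], [4,8], [5,6], [6,7], [7,8]
  2-simplices (2): [3,4,8], [3,7,8]

so the chain groups are C_0 ≅ Z^9, C_1 ≅ Z^12, C_2 ≅ Z^2.

∂_1: C_1 → C_0 is given by ∂[p,q] = [q] − [p].
The 9×12 boundary matrix has rank 8 and Smith normal form diag(1,1,1,1,1,1,1,1).

Boundary ∂_2: C_2 → C_1 sends each 2-simplex [p,q,r] to [q,r] − [p,r] + [p,q]. For instance
  ∂[3,4,8] = [4,8] − [3,8] + [3,4],
  ∂[3,7,8] = [7,8] − [3,8] + [3,7].
As a 12×2 matrix over Z this has rank 2, with invariant factors (1,1).

From H_k ≅ ker(∂_k) / im(∂_{k+1}) we obtain:

  H_1: rank ker ∂_1 − rank ∂_2 = (12 − 8) − 2 = 2, and the invariant factors of ∂_2 are all 1, so H_1 ≅ Z^2.

H_1 ≅ Z^2.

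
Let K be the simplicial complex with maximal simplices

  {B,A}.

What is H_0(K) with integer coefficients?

H_0 = Z.

Order the vertices as A < B. Listing each simplex with vertices in this order, K has dimension 1 with simplices:

  0-simplices (2): A, B
  1-simplices (1): AB

giving chain groups C_0 ≅ Z^2, C_1 ≅ Z^1.

The boundary map ∂_1: C_1 → C_0 is given by ∂[p,q] = [q] − [p].
The resulting 2×1 matrix has rank 1, and its Smith normal form has invariant factors (1).

Reading off H_k = ker ∂_k / im ∂_{k+1}:

  H_0: rank C_0 − rank ∂_1 = 2 − 1 = 1, and the invariant factors of ∂_1 are all 1, so H_0 = Z.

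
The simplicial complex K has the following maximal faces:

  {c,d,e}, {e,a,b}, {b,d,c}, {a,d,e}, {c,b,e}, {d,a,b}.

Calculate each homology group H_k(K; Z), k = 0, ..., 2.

Take the total order a < b < c < d < e on the vertex set. Then K (dimension 2) consists of the simplices:

  0-simplices (5): a, b, c, d, e
  1-simplices (9): ab, ad, ae, bc, bd, be, cd, ce, de
  2-simplices (6): abd, abe, ade, bcd, bce, cde

so the chain groups are C_0 ≅ Z^5, C_1 ≅ Z^9, C_2 ≅ Z^6.

The boundary map ∂_1: C_1 → C_0 sends each edge [p,q] (with p < q) to q − p. For instance
  ∂de = e − d.
The resulting 5×9 matrix has rank 4, and its Smith normal form has invariant factors (1,1,1,1).

The boundary map ∂_2: C_2 → C_1 sends each 2-simplex [p,q,r] to [q,r] − [p,r] + [p,q]. For instance
  ∂bcd = cd − bd + bc,
  ∂abd = bd − ad + ab.
The resulting 9×6 matrix has rank 5, and its Smith normal form has invariant factors (1,1,1,1,1).

From H_k ≅ ker(∂_k) / im(∂_{k+1}) we obtain:

  H_0: rank C_0 − rank ∂_1 = 5 − 4 = 1, and the invariant factors of ∂_1 are all 1, so H_0 ≅ Z.
  H_1: rank ker ∂_1 − rank ∂_2 = (9 − 4) − 5 = 0, and the invariant factors of ∂_2 are all 1, so H_1 ≅ 0.
  H_2: rank ker ∂_2 − rank ∂_3 = (6 − 5) − 0 = 1, and there is no ∂_3, so H_2 ≅ Z.

(K is a triangulation of the 2-sphere S^2.)

H_0 ≅ Z,  H_1 = 0,  H_2 ≅ Z.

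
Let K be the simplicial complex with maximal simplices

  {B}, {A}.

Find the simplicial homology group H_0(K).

Take the total order A < B on the vertex set. Then K (dimension 0) consists of the simplices:

  0-simplices (2): A, B

Hence C_0 ≅ Z^2.

Computing H_k = (kernel of ∂_k) / (image of ∂_{k+1}):

  H_0: rank C_0 − rank ∂_1 = 2 − 0 = 2, and there is no ∂_1, so H_0 = Z^2.

H_0 ≅ Z^2.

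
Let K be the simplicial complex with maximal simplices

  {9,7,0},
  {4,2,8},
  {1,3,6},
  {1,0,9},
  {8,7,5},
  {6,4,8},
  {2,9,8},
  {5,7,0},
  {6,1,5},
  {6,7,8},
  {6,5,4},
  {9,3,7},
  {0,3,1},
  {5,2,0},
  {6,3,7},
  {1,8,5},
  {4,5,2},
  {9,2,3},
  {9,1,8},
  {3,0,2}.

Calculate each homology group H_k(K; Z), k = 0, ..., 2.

Order the vertices as 0 < 1 < 2 < 3 < 4 < 5 < 6 < 7 < 8 < 9. Listing each simplex with vertices in this order, K has dimension 2 with simplices:

  0-simplices (10): [0], [1], [2], [3], [4], [5], [6], [7], [8], [9]
  1-simplices (30): (30 of them)
  2-simplices (20): (20 of them)

giving chain groups C_0 ≅ Z^10, C_1 ≅ Z^30, C_2 ≅ Z^20.

∂_1: C_1 → C_0 maps an edge to its endpoints' difference, ∂[p,q] = q − p. For instance
  ∂[0,2] = [2] − [0].
As a 10×30 matrix over Z this has rank 9, with invariant factors (1,1,1,1,1,1,1,1,1).

The boundary map ∂_2: C_2 → C_1 acts by ∂[p,q,r] = [q,r] − [p,r] + [p,q]. For instance
  ∂[2,3,9] = [3,9] − [2,9] + [2,3],
  ∂[1,8,9] = [8,9] − [1,9] + [1,8].
The 30×20 boundary matrix has rank 20 and Smith normal form diag(1,1,1,1,1,1,1,1,1,1,1,1,1,1,1,1,1,1,1,2).

From H_k ≅ ker(∂_k) / im(∂_{k+1}) we obtain:

  H_0: rank C_0 − rank ∂_1 = 10 − 9 = 1, and the invariant factors of ∂_1 are all 1, so H_0 ≅ Z.
  H_1: rank ker ∂_1 − rank ∂_2 = (30 − 9) − 20 = 1, and ∂_2 has invariant factor 2 > 1, so H_1 ≅ Z × Z/2.
  H_2: rank ker ∂_2 − rank ∂_3 = (20 − 20) − 0 = 0, and there is no ∂_3, so H_2 ≅ 0.

As a check, the Euler characteristic is 10 − 30 + 20 = 0, which agrees with 1 − 1 + 0 = 0.

H_0 ≅ Z,  H_1 ≅ Z × Z/2,  H_2 = 0.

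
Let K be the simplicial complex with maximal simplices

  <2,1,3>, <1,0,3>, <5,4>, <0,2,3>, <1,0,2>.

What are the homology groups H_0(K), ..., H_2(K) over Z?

H_0 ≅ Z^2,  H_1 = 0,  H_2 ≅ Z.

Fix the vertex order 0 < 1 < 2 < 3 < 4 < 5 and write every simplex with vertices in increasing order. Then dim K = 2 and the simplices of K are:

  0-simplices (6): [0], [1], [2], [3], [4], [5]
  1-simplices (7): [0,1], [0,2], [0,3], [1,2], [1,3], [2,3], [4,5]
  2-simplices (4): [0,1,2], [0,1,3], [0,2,3], [1,2,3]

Hence C_0 ≅ Z^6, C_1 ≅ Z^7, C_2 ≅ Z^4.

∂_1: C_1 → C_0 maps an edge to its endpoints' difference, ∂[p,q] = q − p. For instance
  ∂[0,1] = [1] − [0].
As a 6×7 matrix over Z this has rank 4, with invariant factors (1,1,1,1).

The boundary map ∂_2: C_2 → C_1 maps a triangle to the signed sum of its edges. For instance
  ∂[1,2,3] = [2,3] − [1,3] + [1,2],
  ∂[0,2,3] = [2,3] − [0,3] + [0,2].
The resulting 7×4 matrix has rank 3, and its Smith normal form has invariant factors (1,1,1).

Now H_k = ker ∂_k / im ∂_{k+1}, so:

  H_0: rank C_0 − rank ∂_1 = 6 − 4 = 2, and the invariant factors of ∂_1 are all 1, so H_0 = Z^2.
  H_1: rank ker ∂_1 − rank ∂_2 = (7 − 4) − 3 = 0, and the invariant factors of ∂_2 are all 1, so H_1 = 0.
  H_2: rank ker ∂_2 − rank ∂_3 = (4 − 3) − 0 = 1, and there is no ∂_3, so H_2 = Z.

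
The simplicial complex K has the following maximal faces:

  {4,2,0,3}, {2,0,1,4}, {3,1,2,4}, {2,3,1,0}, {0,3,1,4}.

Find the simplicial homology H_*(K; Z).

H_0 ≅ Z,  H_1 = 0,  H_2 = 0,  H_3 ≅ Z.

Fix the vertex order 0 < 1 < 2 < 3 < 4 and write every simplex with vertices in increasing order. Then dim K = 3 and the simplices of K are:

  0-simplices (5): [0], [1], [2], [3], [4]
  1-simplices (10): [0,1], [0,2], [0,3], [0,4], [1,2], [1,3], [1,4], [2,3], [2,4], [3,4]
  2-simplices (10): [0,1,2], [0,1,3], [0,1,4], [0,2,3], [0,2,4], [0,3,4], [1,2,3], [1,2,4], [1,3,4], [2,3,4]
  3-simplices (5): [0,1,2,3], [0,1,2,4], [0,1,3,4], [0,2,3,4], [1,2,3,4]

so the chain groups are C_0 ≅ Z^5, C_1 ≅ Z^10, C_2 ≅ Z^10, C_3 ≅ Z^5.

∂_1: C_1 → C_0 maps an edge to its endpoints' difference, ∂[p,q] = q − p. For instance
  ∂[1,2] = [2] − [1].
The 5×10 boundary matrix has rank 4 and Smith normal form diag(1,1,1,1).

∂_2: C_2 → C_1 sends each 2-simplex [p,q,r] to [q,r] − [p,r] + [p,q]. For instance
  ∂[0,3,4] = [3,4] − [0,4] + [0,3],
  ∂[0,1,2] = [1,2] − [0,2] + [0,1].
This gives a 10×10 integer matrix of rank 6; reducing to Smith normal form yields diagonal entries (1,1,1,1,1,1).

The boundary map ∂_3: C_3 → C_2 sends each 3-simplex σ to the alternating sum Σ_i (−1)^i (σ with its i-th vertex removed). For instance
  ∂[0,1,2,3] = [1,2,3] − [0,2,3] + [0,1,3] − [0,1,2],
  ∂[0,2,3,4] = [2,3,4] − [0,3,4] + [0,2,4] − [0,2,3].
The resulting 10×5 matrix has rank 4, and its Smith normal form has invariant factors (1,1,1,1).

From H_k ≅ ker(∂_k) / im(∂_{k+1}) we obtain:

  H_0: rank C_0 − rank ∂_1 = 5 − 4 = 1, and the invariant factors of ∂_1 are all 1, so H_0 ≅ Z.
  H_1: rank ker ∂_1 − rank ∂_2 = (10 − 4) − 6 = 0, and the invariant factors of ∂_2 are all 1, so H_1 ≅ 0.
  H_2: rank ker ∂_2 − rank ∂_3 = (10 − 6) − 4 = 0, and the invariant factors of ∂_3 are all 1, so H_2 ≅ 0.
  H_3: rank ker ∂_3 − rank ∂_4 = (5 − 4) − 0 = 1, and there is no ∂_4, so H_3 ≅ Z.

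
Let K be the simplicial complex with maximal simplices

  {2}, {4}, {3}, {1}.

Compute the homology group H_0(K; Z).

Fix the vertex order 1 < 2 < 3 < 4 and write every simplex with vertices in increasing order. Then dim K = 0 and the simplices of K are:

  0-simplices (4): [1], [2], [3], [4]

giving chain groups C_0 ≅ Z^4.

Computing H_k = (kernel of ∂_k) / (image of ∂_{k+1}):

  H_0: rank C_0 − rank ∂_1 = 4 − 0 = 4, and there is no ∂_1, so H_0 ≅ Z^4.

H_0 ≅ Z^4.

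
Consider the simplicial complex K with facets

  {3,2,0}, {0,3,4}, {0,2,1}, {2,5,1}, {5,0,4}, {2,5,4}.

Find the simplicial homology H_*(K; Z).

Take the total order 0 < 1 < 2 < 3 < 4 < 5 on the vertex set. Then K (dimension 2) consists of the simplices:

  0-simplices (6): [0], [1], [2], [3], [4], [5]
  1-simplices (12): [0,1], [0,2], [0,3], [0,4], [0,5], [1,2], [1,5], [2,3], [2,4], [2,5], [3,4], [4,5]
  2-simplices (6): [0,1,2], [0,2,3], [0,3,4], [0,4,5], [1,2,5], [2,4,5]

so the chain groups are C_0 ≅ Z^6, C_1 ≅ Z^12, C_2 ≅ Z^6.

The boundary map ∂_1: C_1 → C_0 is given by ∂[p,q] = [q] − [p].
This gives a 6×12 integer matrix of rank 5; reducing to Smith normal form yields diagonal entries (1,1,1,1,1).

∂_2: C_2 → C_1 acts by ∂[p,q,r] = [q,r] − [p,r] + [p,q]. For instance
  ∂[1,2,5] = [2,5] − [1,5] + [1,2],
  ∂[0,1,2] = [1,2] − [0,2] + [0,1].
The resulting 12×6 matrix has rank 6, and its Smith normal form has invariant factors (1,1,1,1,1,1).

Reading off H_k = ker ∂_k / im ∂_{k+1}:

  H_0: rank C_0 − rank ∂_1 = 6 − 5 = 1, and the invariant factors of ∂_1 are all 1, so H_0 ≅ Z.
  H_1: rank ker ∂_1 − rank ∂_2 = (12 − 5) − 6 = 1, and the invariant factors of ∂_2 are all 1, so H_1 ≅ Z.
  H_2: rank ker ∂_2 − rank ∂_3 = (6 − 6) − 0 = 0, and there is no ∂_3, so H_2 ≅ 0.

As a check, the Euler characteristic is 6 − 12 + 6 = 0, which agrees with 1 − 1 + 0 = 0.
(K is a triangulation of the cylinder S^1 x I.)

H_0 = Z,  H_1 = Z,  H_2 = 0.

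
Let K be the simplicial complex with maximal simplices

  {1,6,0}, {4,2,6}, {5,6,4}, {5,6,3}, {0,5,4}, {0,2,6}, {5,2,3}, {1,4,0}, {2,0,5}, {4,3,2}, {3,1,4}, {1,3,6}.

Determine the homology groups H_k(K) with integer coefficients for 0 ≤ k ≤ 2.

Order the vertices as 0 < 1 < 2 < 3 < 4 < 5 < 6. Listing each simplex with vertices in this order, K has dimension 2 with simplices:

  0-simplices (7): [0], [1], [2], [3], [4], [5], [6]
  1-simplices (18): [0,1], [0,2], [0,4], [0,5], [0,6], [1,3], [1,4], [1,6], [2,3], [2,4], [2,5], [2,6], [3,4], [3,5], [3,6], [4,5], [4,6], [5,6]
  2-simplices (12): [0,1,4], [0,1,6], [0,2,5], [0,2,6], [0,4,5], [1,3,4], [1,3,6], [2,3,4], [2,3,5], [2,4,6], [3,5,6], [4,5,6]

Hence C_0 ≅ Z^7, C_1 ≅ Z^18, C_2 ≅ Z^12.

∂_1: C_1 → C_0 sends each edge [p,q] (with p < q) to q − p.
This gives a 7×18 integer matrix of rank 6; reducing to Smith normal form yields diagonal entries (1,1,1,1,1,1).

∂_2: C_2 → C_1 sends each 2-simplex [p,q,r] to [q,r] − [p,r] + [p,q]. For instance
  ∂[0,1,6] = [1,6] − [0,6] + [0,1],
  ∂[0,1,4] = [1,4] − [0,4] + [0,1].
As a 18×12 matrix over Z this has rank 12, with invariant factors (1,1,1,1,1,1,1,1,1,1,1,2).

From H_k ≅ ker(∂_k) / im(∂_{k+1}) we obtain:

  H_0: rank C_0 − rank ∂_1 = 7 − 6 = 1, and the invariant factors of ∂_1 are all 1, so H_0 ≅ Z.
  H_1: rank ker ∂_1 − rank ∂_2 = (18 − 6) − 12 = 0, and ∂_2 has invariant factor 2 > 1, so H_1 ≅ Z_2.
  H_2: rank ker ∂_2 − rank ∂_3 = (12 − 12) − 0 = 0, and there is no ∂_3, so H_2 ≅ 0.

As a check, the Euler characteristic is 7 − 18 + 12 = 1, which agrees with 1 − 0 + 0 = 1.

H_0 ≅ Z,  H_1 ≅ Z_2,  H_2 = 0.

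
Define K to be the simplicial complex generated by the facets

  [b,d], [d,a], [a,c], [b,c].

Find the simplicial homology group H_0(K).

K has 4 vertices, 4 edges.
rank ∂_0 = 0, rank ∂_1 = 3 ⇒ b_0 = 4 − 0 − 3 = 1; all invariant factors of ∂_1 are 1 so no torsion. So H_0 = Z.

H_0 = Z.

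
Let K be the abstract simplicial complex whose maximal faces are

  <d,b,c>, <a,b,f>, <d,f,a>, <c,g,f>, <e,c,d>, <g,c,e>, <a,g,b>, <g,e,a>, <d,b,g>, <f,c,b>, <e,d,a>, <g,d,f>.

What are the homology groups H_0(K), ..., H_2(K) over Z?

We work with the vertex ordering a < b < c < d < e < f < g. The simplices of K, each written with vertices in increasing order, are:

  0-simplices (7): a, b, c, d, e, f, g
  1-simplices (18): ab, ad, ae, af, ag, bc, bd, bf, bg, cd, ce, cf, cg, de, df, dg, eg, fg
  2-simplices (12): abf, abg, ade, adf, aeg, bcd, bcf, bdg, cde, ceg, cfg, dfg

giving chain groups C_0 ≅ Z^7, C_1 ≅ Z^18, C_2 ≅ Z^12.

Boundary ∂_1: C_1 → C_0 sends each edge [p,q] (with p < q) to q − p. For instance
  ∂bg = g − b.
The resulting 7×18 matrix has rank 6, and its Smith normal form has invariant factors (1,1,1,1,1,1).

The boundary map ∂_2: C_2 → C_1 acts by ∂[p,q,r] = [q,r] − [p,r] + [p,q]. For instance
  ∂cfg = fg − cg + cf,
  ∂cde = de − ce + cd.
The 18×12 boundary matrix has rank 12 and Smith normal form diag(1,1,1,1,1,1,1,1,1,1,1,2).

Reading off H_k = ker ∂_k / im ∂_{k+1}:

  H_0: rank C_0 − rank ∂_1 = 7 − 6 = 1, and the invariant factors of ∂_1 are all 1, so H_0 = Z.
  H_1: rank ker ∂_1 − rank ∂_2 = (18 − 6) − 12 = 0, and ∂_2 has invariant factor 2 > 1, so H_1 = Z/2.
  H_2: rank ker ∂_2 − rank ∂_3 = (12 − 12) − 0 = 0, and there is no ∂_3, so H_2 = 0.

H_0 = Z,  H_1 = Z/2,  H_2 = 0.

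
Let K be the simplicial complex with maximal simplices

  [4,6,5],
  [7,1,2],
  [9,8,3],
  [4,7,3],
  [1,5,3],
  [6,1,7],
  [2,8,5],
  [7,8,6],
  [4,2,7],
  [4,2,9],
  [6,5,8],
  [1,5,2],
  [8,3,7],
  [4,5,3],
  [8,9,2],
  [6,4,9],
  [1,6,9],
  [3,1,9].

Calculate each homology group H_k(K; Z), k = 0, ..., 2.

Fix the vertex order 1 < 2 < 3 < 4 < 5 < 6 < 7 < 8 < 9 and write every simplex with vertices in increasing order. Then dim K = 2 and the simplices of K are:

  0-simplices (9): [1], [2], [3], [4], [5], [6], [7], [8], [9]
  1-simplices (27): (27 of them)
  2-simplices (18): [1,2,5], [1,2,7], [1,3,5], [1,3,9], [1,6,7], [1,6,9], [2,4,7], [2,4,9], [2,5,8], [2,8,9], [3,4,5], [3,4,7], [3,7,8], [3,8,9], [4,5,6], [4,6,9], [5,6,8], [6,7,8]

so the chain groups are C_0 ≅ Z^9, C_1 ≅ Z^27, C_2 ≅ Z^18.

∂_1: C_1 → C_0 is given by ∂[p,q] = [q] − [p]. For instance
  ∂[6,7] = [7] − [6].
This gives a 9×27 integer matrix of rank 8; reducing to Smith normal form yields diagonal entries (1,1,1,1,1,1,1,1).

Boundary ∂_2: C_2 → C_1 sends each 2-simplex [p,q,r] to [q,r] − [p,r] + [p,q]. For instance
  ∂[1,6,9] = [6,9] − [1,9] + [1,6],
  ∂[3,7,8] = [7,8] − [3,8] + [3,7].
As a 27×18 matrix over Z this has rank 17, with invariant factors (1,1,1,1,1,1,1,1,1,1,1,1,1,1,1,1,1).

Computing H_k = (kernel of ∂_k) / (image of ∂_{k+1}):

  H_0: rank C_0 − rank ∂_1 = 9 − 8 = 1, and the invariant factors of ∂_1 are all 1, so H_0 ≅ Z.
  H_1: rank ker ∂_1 − rank ∂_2 = (27 − 8) − 17 = 2, and the invariant factors of ∂_2 are all 1, so H_1 ≅ Z^2.
  H_2: rank ker ∂_2 − rank ∂_3 = (18 − 17) − 0 = 1, and there is no ∂_3, so H_2 ≅ Z.

H_0 = Z,  H_1 = Z^2,  H_2 = Z.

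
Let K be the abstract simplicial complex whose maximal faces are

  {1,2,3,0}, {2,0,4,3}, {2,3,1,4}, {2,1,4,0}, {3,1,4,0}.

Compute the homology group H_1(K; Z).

H_1 ≅ 0.

Take the total order 0 < 1 < 2 < 3 < 4 on the vertex set. Then K (dimension 3) consists of the simplices:

  0-simplices (5): [0], [1], [2], [3], [4]
  1-simplices (10): [0,1], [0,2], [0,3], [0,4], [1,2], [1,3], [1,4], [2,3], [2,4], [3,4]
  2-simplices (10): [0,1,2], [0,1,3], [0,1,4], [0,2,3], [0,2,4], [0,3,4], [1,2,3], [1,2,4], [1,3,4], [2,3,4]
  3-simplices (5): [0,1,2,3], [0,1,2,4], [0,1,3,4], [0,2,3,4], [1,2,3,4]

Hence C_0 ≅ Z^5, C_1 ≅ Z^10, C_2 ≅ Z^10, C_3 ≅ Z^5.

Boundary ∂_1: C_1 → C_0 sends each edge [p,q] (with p < q) to q − p. For instance
  ∂[2,4] = [4] − [2].
The resulting 5×10 matrix has rank 4, and its Smith normal form has invariant factors (1,1,1,1).

The boundary map ∂_2: C_2 → C_1 sends each 2-simplex [p,q,r] to [q,r] − [p,r] + [p,q]. For instance
  ∂[0,2,3] = [2,3] − [0,3] + [0,2],
  ∂[2,3,4] = [3,4] − [2,4] + [2,3].
As a 10×10 matrix over Z this has rank 6, with invariant factors (1,1,1,1,1,1).

Boundary ∂_3: C_3 → C_2 sends each 3-simplex σ to the alternating sum Σ_i (−1)^i (σ with its i-th vertex removed). For instance
  ∂[0,1,2,3] = [1,2,3] − [0,2,3] + [0,1,3] − [0,1,2],
  ∂[0,2,3,4] = [2,3,4] − [0,3,4] + [0,2,4] − [0,2,3].
As a 10×5 matrix over Z this has rank 4, with invariant factors (1,1,1,1).

Reading off H_k = ker ∂_k / im ∂_{k+1}:

  H_1: rank ker ∂_1 − rank ∂_2 = (10 − 4) − 6 = 0, and the invariant factors of ∂_2 are all 1, so H_1 = 0.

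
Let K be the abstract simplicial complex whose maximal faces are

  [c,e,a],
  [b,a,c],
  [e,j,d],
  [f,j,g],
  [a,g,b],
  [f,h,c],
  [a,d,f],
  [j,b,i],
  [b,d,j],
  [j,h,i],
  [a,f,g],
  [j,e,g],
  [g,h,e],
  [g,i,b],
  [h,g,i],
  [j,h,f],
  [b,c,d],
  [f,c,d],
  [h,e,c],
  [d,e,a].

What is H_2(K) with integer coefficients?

H_2 ≅ 0.

We work with the vertex ordering a < b < c < d < e < f < g < h < i < j. The simplices of K, each written with vertices in increasing order, are:

  0-simplices (10): a, b, c, d, e, f, g, h, i, j
  1-simplices (30): ab, ac, ad, ae, af, ag, bc, bd, bg, bi, bj, cd, ce, cf, ch, de, df, dj, eg, eh, ej, fg, fh, fj, gh, gi, gj, hi, hj, ij
  2-simplices (20): abc, abg, ace, ade, adf, afg, bcd, bdj, bgi, bij, cdf, ceh, cfh, dej, egh, egj, fgj, fhj, ghi, hij

Hence C_0 ≅ Z^10, C_1 ≅ Z^30, C_2 ≅ Z^20.

The boundary map ∂_1: C_1 → C_0 sends each edge [p,q] (with p < q) to q − p.
The 10×30 boundary matrix has rank 9 and Smith normal form diag(1,1,1,1,1,1,1,1,1).

Boundary ∂_2: C_2 → C_1 acts by ∂[p,q,r] = [q,r] − [p,r] + [p,q]. For instance
  ∂egh = gh − eh + eg,
  ∂abc = bc − ac + ab.
The resulting 30×20 matrix has rank 20, and its Smith normal form has invariant factors (1,1,1,1,1,1,1,1,1,1,1,1,1,1,1,1,1,1,1,2).

Reading off H_k = ker ∂_k / im ∂_{k+1}:

  H_2: rank ker ∂_2 − rank ∂_3 = (20 − 20) − 0 = 0, and there is no ∂_3, so H_2 ≅ 0.

(K is a triangulation of the Klein bottle.)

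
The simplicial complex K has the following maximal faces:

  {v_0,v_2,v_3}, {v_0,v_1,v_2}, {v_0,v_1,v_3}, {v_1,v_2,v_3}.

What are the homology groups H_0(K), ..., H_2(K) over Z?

K has 4 vertices, 6 edges, 4 triangles.
rank ∂_0 = 0, rank ∂_1 = 3 ⇒ b_0 = 4 − 0 − 3 = 1; all invariant factors of ∂_1 are 1 so no torsion. So H_0 ≅ Z.
rank ∂_1 = 3, rank ∂_2 = 3 ⇒ b_1 = 6 − 3 − 3 = 0; all invariant factors of ∂_2 are 1 so no torsion. So H_1 ≅ 0.
rank ∂_2 = 3, rank ∂_3 = 0 ⇒ b_2 = 4 − 3 − 0 = 1. So H_2 ≅ Z.

H_0 ≅ Z,  H_1 = 0,  H_2 ≅ Z.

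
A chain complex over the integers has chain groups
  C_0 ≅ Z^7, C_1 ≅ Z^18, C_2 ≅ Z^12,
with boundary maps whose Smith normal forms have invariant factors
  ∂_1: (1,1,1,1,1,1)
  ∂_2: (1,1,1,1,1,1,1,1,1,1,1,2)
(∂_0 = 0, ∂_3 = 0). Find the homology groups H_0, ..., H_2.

H_0 = Z,  H_1 = Z_2,  H_2 = 0.

H_0: b_0 = 7 − 0 − 6 = 1; torsion from ∂_1 factors > 1: none. So H_0 = Z.
H_1: b_1 = 18 − 6 − 12 = 0; torsion from ∂_2 factors > 1: [2]. So H_1 = Z_2.
H_2: b_2 = 12 − 12 − 0 = 0; torsion from ∂_3 factors > 1: none. So H_2 = 0.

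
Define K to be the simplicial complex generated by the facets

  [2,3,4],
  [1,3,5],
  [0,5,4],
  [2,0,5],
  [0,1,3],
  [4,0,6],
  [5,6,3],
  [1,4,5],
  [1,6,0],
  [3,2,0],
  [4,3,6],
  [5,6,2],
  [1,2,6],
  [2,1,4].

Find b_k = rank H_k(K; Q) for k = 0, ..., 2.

b_0 = 1, b_1 = 2, b_2 = 1.

We work with the vertex ordering 0 < 1 < 2 < 3 < 4 < 5 < 6. The simplices of K, each written with vertices in increasing order, are:

  0-simplices (7): [0], [1], [2], [3], [4], [5], [6]
  1-simplices (21): [0,1], [0,2], [0,3], [0,4], [0,5], [0,6], [1,2], [1,3], [1,4], [1,5], [1,6], [2,3], [2,4], [2,5], [2,6], [3,4], [3,5], [3,6], [4,5], [4,6], [5,6]
  2-simplices (14): [0,1,3], [0,1,6], [0,2,3], [0,2,5], [0,4,5], [0,4,6], [1,2,4], [1,2,6], [1,3,5], [1,4,5], [2,3,4], [2,5,6], [3,4,6], [3,5,6]

Hence C_0 ≅ Z^7, C_1 ≅ Z^21, C_2 ≅ Z^14.

The boundary map ∂_1: C_1 → C_0 maps an edge to its endpoints' difference, ∂[p,q] = q − p. For instance
  ∂[0,4] = [4] − [0].
This gives a 7×21 integer matrix of rank 6; reducing to Smith normal form yields diagonal entries (1,1,1,1,1,1).

The boundary map ∂_2: C_2 → C_1 sends each 2-simplex [p,q,r] to [q,r] − [p,r] + [p,q]. For instance
  ∂[1,2,6] = [2,6] − [1,6] + [1,2],
  ∂[1,3,5] = [3,5] − [1,5] + [1,3].
The 21×14 boundary matrix has rank 13 and Smith normal form diag(1,1,1,1,1,1,1,1,1,1,1,1,1).

Reading off H_k = ker ∂_k / im ∂_{k+1}:

  H_0: rank C_0 − rank ∂_1 = 7 − 6 = 1, and the invariant factors of ∂_1 are all 1, so H_0 ≅ Z.
  H_1: rank ker ∂_1 − rank ∂_2 = (21 − 6) − 13 = 2, and the invariant factors of ∂_2 are all 1, so H_1 ≅ Z^2.
  H_2: rank ker ∂_2 − rank ∂_3 = (14 − 13) − 0 = 1, and there is no ∂_3, so H_2 ≅ Z.

(K is a triangulation of the torus T^2.)

Hence the Betti numbers are b_0 = 1, b_1 = 2, b_2 = 1.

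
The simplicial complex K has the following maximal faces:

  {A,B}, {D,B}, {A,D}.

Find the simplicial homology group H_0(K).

H_0 = Z.

Order the vertices as A < B < D. Listing each simplex with vertices in this order, K has dimension 1 with simplices:

  0-simplices (3): A, B, D
  1-simplices (3): AB, AD, BD

so the chain groups are C_0 ≅ Z^3, C_1 ≅ Z^3.

Boundary ∂_1: C_1 → C_0 sends each edge [p,q] (with p < q) to q − p. For instance
  ∂AD = D − A.
The 3×3 boundary matrix has rank 2 and Smith normal form diag(1,1).

From H_k ≅ ker(∂_k) / im(∂_{k+1}) we obtain:

  H_0: rank C_0 − rank ∂_1 = 3 − 2 = 1, and the invariant factors of ∂_1 are all 1, so H_0 ≅ Z.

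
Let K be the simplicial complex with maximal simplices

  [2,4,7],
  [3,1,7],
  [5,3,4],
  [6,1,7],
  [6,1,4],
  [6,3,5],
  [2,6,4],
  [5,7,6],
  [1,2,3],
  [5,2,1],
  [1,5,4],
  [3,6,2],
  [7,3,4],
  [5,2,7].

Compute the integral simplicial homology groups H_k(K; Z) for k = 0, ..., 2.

Take the total order 1 < 2 < 3 < 4 < 5 < 6 < 7 on the vertex set. Then K (dimension 2) consists of the simplices:

  0-simplices (7): [1], [2], [3], [4], [5], [6], [7]
  1-simplices (21): [1,2], [1,3], [1,4], [1,5], [1,6], [1,7], [2,3], [2,4], [2,5], [2,6], [2,7], [3,4], [3,5], [3,6], [3,7], [4,5], [4,6], [4,7], [5,6], [5,7], [6,7]
  2-simplices (14): [1,2,3], [1,2,5], [1,3,7], [1,4,5], [1,4,6], [1,6,7], [2,3,6], [2,4,6], [2,4,7], [2,5,7], [3,4,5], [3,4,7], [3,5,6], [5,6,7]

so the chain groups are C_0 ≅ Z^7, C_1 ≅ Z^21, C_2 ≅ Z^14.

Boundary ∂_1: C_1 → C_0 sends each edge [p,q] (with p < q) to q − p.
This gives a 7×21 integer matrix of rank 6; reducing to Smith normal form yields diagonal entries (1,1,1,1,1,1).

The boundary map ∂_2: C_2 → C_1 acts by ∂[p,q,r] = [q,r] − [p,r] + [p,q]. For instance
  ∂[3,4,5] = [4,5] − [3,5] + [3,4],
  ∂[1,6,7] = [6,7] − [1,7] + [1,6].
This gives a 21×14 integer matrix of rank 13; reducing to Smith normal form yields diagonal entries (1,1,1,1,1,1,1,1,1,1,1,1,1).

Reading off H_k = ker ∂_k / im ∂_{k+1}:

  H_0: rank C_0 − rank ∂_1 = 7 − 6 = 1, and the invariant factors of ∂_1 are all 1, so H_0 = Z.
  H_1: rank ker ∂_1 − rank ∂_2 = (21 − 6) − 13 = 2, and the invariant factors of ∂_2 are all 1, so H_1 = Z^2.
  H_2: rank ker ∂_2 − rank ∂_3 = (14 − 13) − 0 = 1, and there is no ∂_3, so H_2 = Z.

(K is a triangulation of the torus T^2.)

H_0 = Z,  H_1 = Z^2,  H_2 = Z.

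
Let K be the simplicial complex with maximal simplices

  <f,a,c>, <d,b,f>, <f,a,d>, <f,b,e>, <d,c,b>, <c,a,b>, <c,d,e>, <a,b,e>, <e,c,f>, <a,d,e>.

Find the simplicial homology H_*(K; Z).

We work with the vertex ordering a < b < c < d < e < f. The simplices of K, each written with vertices in increasing order, are:

  0-simplices (6): a, b, c, d, e, f
  1-simplices (15): ab, ac, ad, ae, af, bc, bd, be, bf, cd, ce, cf, de, df, ef
  2-simplices (10): abc, abe, acf, ade, adf, bcd, bdf, bef, cde, cef

giving chain groups C_0 ≅ Z^6, C_1 ≅ Z^15, C_2 ≅ Z^10.

Boundary ∂_1: C_1 → C_0 sends each edge [p,q] (with p < q) to q − p. For instance
  ∂df = f − d.
This gives a 6×15 integer matrix of rank 5; reducing to Smith normal form yields diagonal entries (1,1,1,1,1).

The boundary map ∂_2: C_2 → C_1 sends each 2-simplex [p,q,r] to [q,r] − [p,r] + [p,q]. For instance
  ∂adf = df − af + ad,
  ∂abe = be − ae + ab.
This gives a 15×10 integer matrix of rank 10; reducing to Smith normal form yields diagonal entries (1,1,1,1,1,1,1,1,1,2).

Reading off H_k = ker ∂_k / im ∂_{k+1}:

  H_0: rank C_0 − rank ∂_1 = 6 − 5 = 1, and the invariant factors of ∂_1 are all 1, so H_0 ≅ Z.
  H_1: rank ker ∂_1 − rank ∂_2 = (15 − 5) − 10 = 0, and ∂_2 has invariant factor 2 > 1, so H_1 ≅ Z/2.
  H_2: rank ker ∂_2 − rank ∂_3 = (10 − 10) − 0 = 0, and there is no ∂_3, so H_2 ≅ 0.

H_0 = Z,  H_1 = Z/2,  H_2 = 0.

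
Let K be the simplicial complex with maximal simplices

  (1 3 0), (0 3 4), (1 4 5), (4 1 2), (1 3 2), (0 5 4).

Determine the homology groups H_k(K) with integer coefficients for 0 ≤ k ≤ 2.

Fix the vertex order 0 < 1 < 2 < 3 < 4 < 5 and write every simplex with vertices in increasing order. Then dim K = 2 and the simplices of K are:

  0-simplices (6): [0], [1], [2], [3], [4], [5]
  1-simplices (12): [0,1], [0,3], [0,4], [0,5], [1,2], [1,3], [1,4], [1,5], [2,3], [2,4], [3,4], [4,5]
  2-simplices (6): [0,1,3], [0,3,4], [0,4,5], [1,2,3], [1,2,4], [1,4,5]

giving chain groups C_0 ≅ Z^6, C_1 ≅ Z^12, C_2 ≅ Z^6.

Boundary ∂_1: C_1 → C_0 maps an edge to its endpoints' difference, ∂[p,q] = q − p. For instance
  ∂[0,4] = [4] − [0].
The 6×12 boundary matrix has rank 5 and Smith normal form diag(1,1,1,1,1).

Boundary ∂_2: C_2 → C_1 maps a triangle to the signed sum of its edges. For instance
  ∂[0,1,3] = [1,3] − [0,3] + [0,1],
  ∂[1,2,4] = [2,4] − [1,4] + [1,2].
The 12×6 boundary matrix has rank 6 and Smith normal form diag(1,1,1,1,1,1).

Reading off H_k = ker ∂_k / im ∂_{k+1}:

  H_0: rank C_0 − rank ∂_1 = 6 − 5 = 1, and the invariant factors of ∂_1 are all 1, so H_0 = Z.
  H_1: rank ker ∂_1 − rank ∂_2 = (12 − 5) − 6 = 1, and the invariant factors of ∂_2 are all 1, so H_1 = Z.
  H_2: rank ker ∂_2 − rank ∂_3 = (6 − 6) − 0 = 0, and there is no ∂_3, so H_2 = 0.

H_0 = Z,  H_1 = Z,  H_2 = 0.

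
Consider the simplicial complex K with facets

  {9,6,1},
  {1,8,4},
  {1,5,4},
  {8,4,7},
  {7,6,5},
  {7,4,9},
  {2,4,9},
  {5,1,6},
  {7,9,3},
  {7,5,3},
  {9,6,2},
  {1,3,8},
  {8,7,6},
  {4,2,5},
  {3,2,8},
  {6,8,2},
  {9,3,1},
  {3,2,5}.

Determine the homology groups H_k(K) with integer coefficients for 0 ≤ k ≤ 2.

Fix the vertex order 1 < 2 < 3 < 4 < 5 < 6 < 7 < 8 < 9 and write every simplex with vertices in increasing order. Then dim K = 2 and the simplices of K are:

  0-simplices (9): [1], [2], [3], [4], [5], [6], [7], [8], [9]
  1-simplices (27): (27 of them)
  2-simplices (18): [1,3,8], [1,3,9], [1,4,5], [1,4,8], [1,5,6], [1,6,9], [2,3,5], [2,3,8], [2,4,5], [2,4,9], [2,6,8], [2,6,9], [3,5,7], [3,7,9], [4,7,8], [4,7,9], [5,6,7], [6,7,8]

Hence C_0 ≅ Z^9, C_1 ≅ Z^27, C_2 ≅ Z^18.

Boundary ∂_1: C_1 → C_0 maps an edge to its endpoints' difference, ∂[p,q] = q − p.
This gives a 9×27 integer matrix of rank 8; reducing to Smith normal form yields diagonal entries (1,1,1,1,1,1,1,1).

∂_2: C_2 → C_1 sends each 2-simplex [p,q,r] to [q,r] − [p,r] + [p,q]. For instance
  ∂[2,4,9] = [4,9] − [2,9] + [2,4],
  ∂[1,5,6] = [5,6] − [1,6] + [1,5].
The 27×18 boundary matrix has rank 17 and Smith normal form diag(1,1,1,1,1,1,1,1,1,1,1,1,1,1,1,1,1).

Reading off H_k = ker ∂_k / im ∂_{k+1}:

  H_0: rank C_0 − rank ∂_1 = 9 − 8 = 1, and the invariant factors of ∂_1 are all 1, so H_0 ≅ Z.
  H_1: rank ker ∂_1 − rank ∂_2 = (27 − 8) − 17 = 2, and the invariant factors of ∂_2 are all 1, so H_1 ≅ Z^2.
  H_2: rank ker ∂_2 − rank ∂_3 = (18 − 17) − 0 = 1, and there is no ∂_3, so H_2 ≅ Z.

H_0 = Z,  H_1 = Z^2,  H_2 = Z.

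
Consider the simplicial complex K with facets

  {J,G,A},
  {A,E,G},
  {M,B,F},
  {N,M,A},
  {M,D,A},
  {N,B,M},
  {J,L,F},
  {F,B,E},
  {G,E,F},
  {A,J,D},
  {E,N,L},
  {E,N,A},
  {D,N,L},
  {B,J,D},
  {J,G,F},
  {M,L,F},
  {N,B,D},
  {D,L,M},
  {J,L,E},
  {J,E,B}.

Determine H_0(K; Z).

Order the vertices as A < B < D < E < F < G < J < L < M < N. Listing each simplex with vertices in this order, K has dimension 2 with simplices:

  0-simplices (10): A, B, D, E, F, G, J, L, M, N
  1-simplices (30): AD, AE, AG, AJ, AM, AN, BD, BE, BF, BJ, BM, BN, DJ, DL, DM, DN, EF, EG, EJ, EL, EN, FG, FJ, FL, FM, GJ, JL, LM, LN, MN
  2-simplices (20): ADJ, ADM, AEG, AEN, AGJ, AMN, BDJ, BDN, BEF, BEJ, BFM, BMN, DLM, DLN, EFG, EJL, ELN, FGJ, FJL, FLM

Hence C_0 ≅ Z^10, C_1 ≅ Z^30, C_2 ≅ Z^20.

∂_1: C_1 → C_0 is given by ∂[p,q] = [q] − [p]. For instance
  ∂BE = E − B.
The resulting 10×30 matrix has rank 9, and its Smith normal form has invariant factors (1,1,1,1,1,1,1,1,1).

Boundary ∂_2: C_2 → C_1 sends each 2-simplex [p,q,r] to [q,r] − [p,r] + [p,q]. For instance
  ∂ELN = LN − EN + EL,
  ∂FJL = JL − FL + FJ.
As a 30×20 matrix over Z this has rank 20, with invariant factors (1,1,1,1,1,1,1,1,1,1,1,1,1,1,1,1,1,1,1,2).

Computing H_k = (kernel of ∂_k) / (image of ∂_{k+1}):

  H_0: rank C_0 − rank ∂_1 = 10 − 9 = 1, and the invariant factors of ∂_1 are all 1, so H_0 ≅ Z.

H_0 = Z.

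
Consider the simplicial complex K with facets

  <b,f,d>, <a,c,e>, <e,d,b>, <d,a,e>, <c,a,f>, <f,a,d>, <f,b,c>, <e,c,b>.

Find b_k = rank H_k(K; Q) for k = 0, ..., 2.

b_0 = 1, b_1 = 0, b_2 = 1.

Fix the vertex order a < b < c < d < e < f and write every simplex with vertices in increasing order. Then dim K = 2 and the simplices of K are:

  0-simplices (6): a, b, c, d, e, f
  1-simplices (12): ac, ad, ae, af, bc, bd, be, bf, ce, cf, de, df
  2-simplices (8): ace, acf, ade, adf, bce, bcf, bde, bdf

giving chain groups C_0 ≅ Z^6, C_1 ≅ Z^12, C_2 ≅ Z^8.

The boundary map ∂_1: C_1 → C_0 maps an edge to its endpoints' difference, ∂[p,q] = q − p. For instance
  ∂bf = f − b.
The 6×12 boundary matrix has rank 5 and Smith normal form diag(1,1,1,1,1).

∂_2: C_2 → C_1 maps a triangle to the signed sum of its edges. For instance
  ∂ade = de − ae + ad,
  ∂adf = df − af + ad.
As a 12×8 matrix over Z this has rank 7, with invariant factors (1,1,1,1,1,1,1).

From H_k ≅ ker(∂_k) / im(∂_{k+1}) we obtain:

  H_0: rank C_0 − rank ∂_1 = 6 − 5 = 1, and the invariant factors of ∂_1 are all 1, so H_0 = Z.
  H_1: rank ker ∂_1 − rank ∂_2 = (12 − 5) − 7 = 0, and the invariant factors of ∂_2 are all 1, so H_1 = 0.
  H_2: rank ker ∂_2 − rank ∂_3 = (8 − 7) − 0 = 1, and there is no ∂_3, so H_2 = Z.

Hence the Betti numbers are b_0 = 1, b_1 = 0, b_2 = 1.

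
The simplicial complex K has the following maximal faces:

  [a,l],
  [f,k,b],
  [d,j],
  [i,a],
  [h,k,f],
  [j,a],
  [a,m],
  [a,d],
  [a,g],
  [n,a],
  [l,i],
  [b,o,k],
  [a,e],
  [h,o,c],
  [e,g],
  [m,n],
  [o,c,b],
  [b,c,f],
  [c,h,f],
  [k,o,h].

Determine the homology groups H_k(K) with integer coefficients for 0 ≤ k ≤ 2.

H_0 = Z^2,  H_1 = Z^4,  H_2 = Z.

Order the vertices as a < b < c < d < e < f < g < h < i < j < k < l < m < n < o. Listing each simplex with vertices in this order, K has dimension 2 with simplices:

  0-simplices (15): a, b, c, d, e, f, g, h, i, j, k, l, m, n, o
  1-simplices (24): ad, ae, ag, ai, aj, al, am, an, bc, bf, bk, bo, cf, ch, co, dj, eg, fh, fk, hk, ho, il, ko, mn
  2-simplices (8): bcf, bco, bfk, bko, cfh, cho, fhk, hko

giving chain groups C_0 ≅ Z^15, C_1 ≅ Z^24, C_2 ≅ Z^8.

Boundary ∂_1: C_1 → C_0 sends each edge [p,q] (with p < q) to q − p. For instance
  ∂fk = k − f.
The resulting 15×24 matrix has rank 13, and its Smith normal form has invariant factors (1,1,1,1,1,1,1,1,1,1,1,1,1).

Boundary ∂_2: C_2 → C_1 maps a triangle to the signed sum of its edges. For instance
  ∂bco = co − bo + bc,
  ∂bfk = fk − bk + bf.
The 24×8 boundary matrix has rank 7 and Smith normal form diag(1,1,1,1,1,1,1).

Reading off H_k = ker ∂_k / im ∂_{k+1}:

  H_0: rank C_0 − rank ∂_1 = 15 − 13 = 2, and the invariant factors of ∂_1 are all 1, so H_0 ≅ Z^2.
  H_1: rank ker ∂_1 − rank ∂_2 = (24 − 13) − 7 = 4, and the invariant factors of ∂_2 are all 1, so H_1 ≅ Z^4.
  H_2: rank ker ∂_2 − rank ∂_3 = (8 − 7) − 0 = 1, and there is no ∂_3, so H_2 ≅ Z.

As a check, the Euler characteristic is 15 − 24 + 8 = -1, which agrees with 2 − 4 + 1 = -1.
(K is a triangulation of the disjoint union of a wedge of 4 circles and the 2-sphere S^2.)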